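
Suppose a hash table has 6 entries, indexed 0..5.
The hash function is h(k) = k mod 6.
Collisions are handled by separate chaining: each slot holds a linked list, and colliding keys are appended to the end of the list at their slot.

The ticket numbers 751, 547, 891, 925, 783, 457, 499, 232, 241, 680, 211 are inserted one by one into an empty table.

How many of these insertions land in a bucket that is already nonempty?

7

751 -> bucket 1
547 -> bucket 1 (collision)
891 -> bucket 3
925 -> bucket 1 (collision)
783 -> bucket 3 (collision)
457 -> bucket 1 (collision)
499 -> bucket 1 (collision)
232 -> bucket 4
241 -> bucket 1 (collision)
680 -> bucket 2
211 -> bucket 1 (collision)
Final buckets:
0: .
1: 751 -> 547 -> 925 -> 457 -> 499 -> 241 -> 211
2: 680
3: 891 -> 783
4: 232
5: .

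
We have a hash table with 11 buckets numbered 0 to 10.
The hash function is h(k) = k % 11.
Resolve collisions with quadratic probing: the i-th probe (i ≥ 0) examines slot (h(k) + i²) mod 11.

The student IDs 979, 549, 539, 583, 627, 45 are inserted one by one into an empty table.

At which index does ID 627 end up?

9

979: h=0 → slot 0
549: h=10 → slot 10
539: h=0, probe 0,1 → slot 1
583: h=0, probe 0,1,4 → slot 4
627: h=0, probe 0,1,4,9 → slot 9
45: h=1, probe 1,2 → slot 2
Table: [979, 539, 45, _, 583, _, _, _, _, 627, 549]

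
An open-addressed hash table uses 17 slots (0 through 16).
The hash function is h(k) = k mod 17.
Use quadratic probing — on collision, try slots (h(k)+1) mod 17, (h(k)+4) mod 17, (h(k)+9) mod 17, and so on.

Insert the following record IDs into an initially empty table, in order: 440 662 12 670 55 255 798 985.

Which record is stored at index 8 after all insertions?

440: h=15 -> slot 15
662: h=16 -> slot 16
12: h=12 -> slot 12
670: h=7 -> slot 7
55: h=4 -> slot 4
255: h=0 -> slot 0
798: h=16, probe 16,0,3 -> slot 3
985: h=16, probe 16,0,3,8 -> slot 8
Table: [255, —, —, 798, 55, —, —, 670, 985, —, —, —, 12, —, —, 440, 662]

985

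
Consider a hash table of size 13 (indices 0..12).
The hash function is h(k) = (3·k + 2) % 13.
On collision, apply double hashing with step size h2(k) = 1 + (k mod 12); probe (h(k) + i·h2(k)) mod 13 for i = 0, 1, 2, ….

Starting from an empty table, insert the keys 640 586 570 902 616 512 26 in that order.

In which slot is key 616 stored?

Insert 640: h=11, slot 11 empty → index 11.
Insert 586: h=5, slot 5 empty → index 5.
Insert 570: h=9, slot 9 empty → index 9.
Insert 902: h=4, slot 4 empty → index 4.
Insert 616: h=4, h2=5, slots 4,9 occupied → index 1.
Insert 512: h=4, h2=9, slot 4 occupied → index 0.
Insert 26: h=2, slot 2 empty → index 2.
Table: [512, 616, 26, ., 902, 586, ., ., ., 570, ., 640, .]

1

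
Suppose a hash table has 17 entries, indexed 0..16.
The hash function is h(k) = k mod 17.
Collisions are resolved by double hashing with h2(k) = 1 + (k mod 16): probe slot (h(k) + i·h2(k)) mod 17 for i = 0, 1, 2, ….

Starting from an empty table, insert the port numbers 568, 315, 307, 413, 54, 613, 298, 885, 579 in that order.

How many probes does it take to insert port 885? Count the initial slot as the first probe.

4

568 hashes to 7; slot 7 is free → place at 7.
315 hashes to 9; slot 9 is free → place at 9.
307 hashes to 1; slot 1 is free → place at 1.
413 hashes to 5; slot 5 is free → place at 5.
54 hashes to 3; slot 3 is free → place at 3.
613 hashes to 1, h2=6; 1,7 taken → place at 13.
298 hashes to 9, h2=11; 9,3 taken → place at 14.
885 hashes to 1, h2=6; 1,7,13 taken → place at 2.
579 hashes to 1, h2=4; 1,5,9,13 taken → place at 0.
Table: [579, 307, 885, 54, -, 413, -, 568, -, 315, -, -, -, 613, 298, -, -]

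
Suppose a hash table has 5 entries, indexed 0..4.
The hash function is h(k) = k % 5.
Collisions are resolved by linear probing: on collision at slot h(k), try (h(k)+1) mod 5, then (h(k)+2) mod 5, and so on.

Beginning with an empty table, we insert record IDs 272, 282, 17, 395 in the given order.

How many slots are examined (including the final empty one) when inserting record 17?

3

272: h=2 -> slot 2
282: h=2, probe 2,3 -> slot 3
17: h=2, probe 2,3,4 -> slot 4
395: h=0 -> slot 0
Table: [395, _, 272, 282, 17]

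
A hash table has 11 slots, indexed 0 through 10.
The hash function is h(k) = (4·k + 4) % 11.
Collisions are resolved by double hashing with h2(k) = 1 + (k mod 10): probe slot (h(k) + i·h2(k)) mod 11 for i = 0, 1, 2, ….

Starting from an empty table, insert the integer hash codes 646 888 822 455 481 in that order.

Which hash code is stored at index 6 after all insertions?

Insert 646: h=3, slot 3 empty → index 3.
Insert 888: h=3, h2=9, slot 3 occupied → index 1.
Insert 822: h=3, h2=3, slot 3 occupied → index 6.
Insert 455: h=9, slot 9 empty → index 9.
Insert 481: h=3, h2=2, slot 3 occupied → index 5.
Table: [∅, 888, ∅, 646, ∅, 481, 822, ∅, ∅, 455, ∅]

822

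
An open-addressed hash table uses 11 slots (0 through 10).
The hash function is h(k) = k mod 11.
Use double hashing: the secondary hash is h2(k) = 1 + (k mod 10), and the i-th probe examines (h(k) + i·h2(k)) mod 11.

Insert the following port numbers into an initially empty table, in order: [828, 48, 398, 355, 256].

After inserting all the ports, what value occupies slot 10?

828 hashes to 3; slot 3 is free → place at 3.
48 hashes to 4; slot 4 is free → place at 4.
398 hashes to 2; slot 2 is free → place at 2.
355 hashes to 3, h2=6; 3 taken → place at 9.
256 hashes to 3, h2=7; 3 taken → place at 10.
Table: [., ., 398, 828, 48, ., ., ., ., 355, 256]

256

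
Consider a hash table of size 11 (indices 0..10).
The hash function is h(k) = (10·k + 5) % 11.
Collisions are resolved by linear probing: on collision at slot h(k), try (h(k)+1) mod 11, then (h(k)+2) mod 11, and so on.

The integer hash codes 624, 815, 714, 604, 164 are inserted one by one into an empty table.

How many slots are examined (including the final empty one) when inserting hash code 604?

2

624: h=8 → slot 8
815: h=4 → slot 4
714: h=6 → slot 6
604: h=6, probe 6,7 → slot 7
164: h=6, probe 6,7,8,9 → slot 9
Table: [., ., ., ., 815, ., 714, 604, 624, 164, .]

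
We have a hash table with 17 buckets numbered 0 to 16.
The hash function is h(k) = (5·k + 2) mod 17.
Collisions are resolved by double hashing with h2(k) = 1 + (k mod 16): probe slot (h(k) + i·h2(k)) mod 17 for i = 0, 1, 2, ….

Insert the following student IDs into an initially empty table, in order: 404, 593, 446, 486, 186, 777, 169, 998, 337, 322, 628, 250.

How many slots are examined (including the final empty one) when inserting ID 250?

4

Insert 404: h=16, slot 16 empty → index 16.
Insert 593: h=9, slot 9 empty → index 9.
Insert 446: h=5, slot 5 empty → index 5.
Insert 486: h=1, slot 1 empty → index 1.
Insert 186: h=14, slot 14 empty → index 14.
Insert 777: h=11, slot 11 empty → index 11.
Insert 169: h=14, h2=10, slot 14 occupied → index 7.
Insert 998: h=11, h2=7, slots 11,1 occupied → index 8.
Insert 337: h=4, slot 4 empty → index 4.
Insert 322: h=14, h2=3, slot 14 occupied → index 0.
Insert 628: h=14, h2=5, slot 14 occupied → index 2.
Insert 250: h=11, h2=11, slots 11,5,16 occupied → index 10.
Table: [322, 486, 628, ., 337, 446, ., 169, 998, 593, 250, 777, ., ., 186, ., 404]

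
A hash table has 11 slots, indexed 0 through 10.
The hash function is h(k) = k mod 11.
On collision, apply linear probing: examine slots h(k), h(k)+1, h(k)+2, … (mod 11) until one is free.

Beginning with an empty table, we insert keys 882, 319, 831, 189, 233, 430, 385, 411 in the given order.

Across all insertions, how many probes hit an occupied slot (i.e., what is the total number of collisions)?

11

882 hashes to 2; slot 2 is free => place at 2.
319 hashes to 0; slot 0 is free => place at 0.
831 hashes to 6; slot 6 is free => place at 6.
189 hashes to 2; 2 taken => place at 3.
233 hashes to 2; 2,3 taken => place at 4.
430 hashes to 1; slot 1 is free => place at 1.
385 hashes to 0; 0,1,2,3,4 taken => place at 5.
411 hashes to 4; 4,5,6 taken => place at 7.
Table: [319, 430, 882, 189, 233, 385, 831, 411, —, —, —]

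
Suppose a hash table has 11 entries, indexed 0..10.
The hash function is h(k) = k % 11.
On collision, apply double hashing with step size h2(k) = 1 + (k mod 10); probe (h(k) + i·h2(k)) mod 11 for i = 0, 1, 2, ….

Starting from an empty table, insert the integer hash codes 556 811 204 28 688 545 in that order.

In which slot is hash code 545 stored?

1

556 hashes to 6; slot 6 is free => place at 6.
811 hashes to 8; slot 8 is free => place at 8.
204 hashes to 6, h2=5; 6 taken => place at 0.
28 hashes to 6, h2=9; 6 taken => place at 4.
688 hashes to 6, h2=9; 6,4 taken => place at 2.
545 hashes to 6, h2=6; 6 taken => place at 1.
Table: [204, 545, 688, ., 28, ., 556, ., 811, ., .]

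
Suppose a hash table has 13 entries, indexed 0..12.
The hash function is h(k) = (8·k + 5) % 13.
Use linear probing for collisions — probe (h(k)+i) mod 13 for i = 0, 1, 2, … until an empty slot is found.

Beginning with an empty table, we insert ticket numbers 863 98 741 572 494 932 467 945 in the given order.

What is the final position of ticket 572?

7

863 hashes to 6; slot 6 is free → place at 6.
98 hashes to 9; slot 9 is free → place at 9.
741 hashes to 5; slot 5 is free → place at 5.
572 hashes to 5; 5,6 taken → place at 7.
494 hashes to 5; 5,6,7 taken → place at 8.
932 hashes to 12; slot 12 is free → place at 12.
467 hashes to 10; slot 10 is free → place at 10.
945 hashes to 12; 12 taken → place at 0.
Table: [945, —, —, —, —, 741, 863, 572, 494, 98, 467, —, 932]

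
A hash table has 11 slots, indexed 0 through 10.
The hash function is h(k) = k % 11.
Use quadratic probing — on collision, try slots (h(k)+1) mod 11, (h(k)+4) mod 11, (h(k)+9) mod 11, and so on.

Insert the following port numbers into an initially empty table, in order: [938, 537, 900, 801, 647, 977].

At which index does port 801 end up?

2

938: h=3 => slot 3
537: h=9 => slot 9
900: h=9, probe 9,10 => slot 10
801: h=9, probe 9,10,2 => slot 2
647: h=9, probe 9,10,2,7 => slot 7
977: h=9, probe 9,10,2,7,3,1 => slot 1
Table: [-, 977, 801, 938, -, -, -, 647, -, 537, 900]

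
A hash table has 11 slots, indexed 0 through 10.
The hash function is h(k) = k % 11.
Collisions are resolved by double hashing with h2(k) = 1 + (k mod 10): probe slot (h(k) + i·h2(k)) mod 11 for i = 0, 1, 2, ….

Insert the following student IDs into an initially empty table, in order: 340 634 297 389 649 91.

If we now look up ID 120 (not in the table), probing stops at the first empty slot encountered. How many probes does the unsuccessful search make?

340: h=10 => slot 10
634: h=7 => slot 7
297: h=0 => slot 0
389: h=4 => slot 4
649: h=0, h2=10, probe 0,10,9 => slot 9
91: h=3 => slot 3
Table: [297, ∅, ∅, 91, 389, ∅, ∅, 634, ∅, 649, 340]
Lookup 120: h=10, h2=1, probe 10,0,1 → slot 1 empty, not found.

3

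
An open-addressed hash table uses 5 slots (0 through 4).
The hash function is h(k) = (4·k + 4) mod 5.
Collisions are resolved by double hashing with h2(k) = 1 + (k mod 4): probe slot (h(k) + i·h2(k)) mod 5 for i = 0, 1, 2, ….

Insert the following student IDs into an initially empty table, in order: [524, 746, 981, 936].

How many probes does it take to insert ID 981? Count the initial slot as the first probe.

3

524 hashes to 0; slot 0 is free => place at 0.
746 hashes to 3; slot 3 is free => place at 3.
981 hashes to 3, h2=2; 3,0 taken => place at 2.
936 hashes to 3, h2=1; 3 taken => place at 4.
Table: [524, ∅, 981, 746, 936]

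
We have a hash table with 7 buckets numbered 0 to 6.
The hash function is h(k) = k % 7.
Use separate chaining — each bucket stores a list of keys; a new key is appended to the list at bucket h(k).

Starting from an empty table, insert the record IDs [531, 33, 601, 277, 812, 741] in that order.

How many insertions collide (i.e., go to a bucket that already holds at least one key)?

531 → bucket 6
33 → bucket 5
601 → bucket 6 (collision)
277 → bucket 4
812 → bucket 0
741 → bucket 6 (collision)
Final buckets:
0: 812
1: -
2: -
3: -
4: 277
5: 33
6: 531 -> 601 -> 741

2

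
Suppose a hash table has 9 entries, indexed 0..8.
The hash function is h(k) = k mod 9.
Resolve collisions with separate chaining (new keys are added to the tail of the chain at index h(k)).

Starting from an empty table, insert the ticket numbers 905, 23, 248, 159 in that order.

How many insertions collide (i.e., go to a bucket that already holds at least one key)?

2

905 → bucket 5
23 → bucket 5 (collision)
248 → bucket 5 (collision)
159 → bucket 6
Final buckets:
0: ∅
1: ∅
2: ∅
3: ∅
4: ∅
5: 905 -> 23 -> 248
6: 159
7: ∅
8: ∅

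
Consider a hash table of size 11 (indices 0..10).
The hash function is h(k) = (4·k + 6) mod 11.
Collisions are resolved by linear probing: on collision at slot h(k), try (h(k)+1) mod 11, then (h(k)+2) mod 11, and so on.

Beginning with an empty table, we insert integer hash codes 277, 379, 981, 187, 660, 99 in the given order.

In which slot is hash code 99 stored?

277 hashes to 3; slot 3 is free → place at 3.
379 hashes to 4; slot 4 is free → place at 4.
981 hashes to 3; 3,4 taken → place at 5.
187 hashes to 6; slot 6 is free → place at 6.
660 hashes to 6; 6 taken → place at 7.
99 hashes to 6; 6,7 taken → place at 8.
Table: [-, -, -, 277, 379, 981, 187, 660, 99, -, -]

8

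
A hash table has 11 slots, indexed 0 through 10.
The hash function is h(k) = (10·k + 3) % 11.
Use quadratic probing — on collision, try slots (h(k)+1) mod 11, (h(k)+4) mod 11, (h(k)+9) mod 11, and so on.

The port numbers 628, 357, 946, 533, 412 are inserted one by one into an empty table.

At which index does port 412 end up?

7

628 hashes to 2; slot 2 is free → place at 2.
357 hashes to 9; slot 9 is free → place at 9.
946 hashes to 3; slot 3 is free → place at 3.
533 hashes to 9; 9 taken → place at 10.
412 hashes to 9; 9,10,2 taken → place at 7.
Table: [_, _, 628, 946, _, _, _, 412, _, 357, 533]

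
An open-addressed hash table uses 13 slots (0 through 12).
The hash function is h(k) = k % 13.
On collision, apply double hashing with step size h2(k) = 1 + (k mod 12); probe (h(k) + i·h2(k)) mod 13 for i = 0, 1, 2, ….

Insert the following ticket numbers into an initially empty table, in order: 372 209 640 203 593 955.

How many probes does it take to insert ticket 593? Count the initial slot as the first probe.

4

Insert 372: h=8, slot 8 empty → index 8.
Insert 209: h=1, slot 1 empty → index 1.
Insert 640: h=3, slot 3 empty → index 3.
Insert 203: h=8, h2=12, slot 8 occupied → index 7.
Insert 593: h=8, h2=6, slots 8,1,7 occupied → index 0.
Insert 955: h=6, slot 6 empty → index 6.
Table: [593, 209, _, 640, _, _, 955, 203, 372, _, _, _, _]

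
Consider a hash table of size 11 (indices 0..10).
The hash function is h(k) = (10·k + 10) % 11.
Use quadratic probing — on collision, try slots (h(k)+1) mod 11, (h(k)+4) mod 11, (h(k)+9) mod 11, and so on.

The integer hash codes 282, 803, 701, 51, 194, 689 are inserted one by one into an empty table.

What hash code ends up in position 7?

282: h=3 → slot 3
803: h=10 → slot 10
701: h=2 → slot 2
51: h=3, probe 3,4 → slot 4
194: h=3, probe 3,4,7 → slot 7
689: h=3, probe 3,4,7,1 → slot 1
Table: [-, 689, 701, 282, 51, -, -, 194, -, -, 803]

194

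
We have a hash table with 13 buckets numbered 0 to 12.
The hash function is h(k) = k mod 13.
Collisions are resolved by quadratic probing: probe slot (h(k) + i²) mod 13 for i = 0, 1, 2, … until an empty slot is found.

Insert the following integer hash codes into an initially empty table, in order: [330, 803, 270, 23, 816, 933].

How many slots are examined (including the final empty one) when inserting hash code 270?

2

330: h=5 -> slot 5
803: h=10 -> slot 10
270: h=10, probe 10,11 -> slot 11
23: h=10, probe 10,11,1 -> slot 1
816: h=10, probe 10,11,1,6 -> slot 6
933: h=10, probe 10,11,1,6,0 -> slot 0
Table: [933, 23, ., ., ., 330, 816, ., ., ., 803, 270, .]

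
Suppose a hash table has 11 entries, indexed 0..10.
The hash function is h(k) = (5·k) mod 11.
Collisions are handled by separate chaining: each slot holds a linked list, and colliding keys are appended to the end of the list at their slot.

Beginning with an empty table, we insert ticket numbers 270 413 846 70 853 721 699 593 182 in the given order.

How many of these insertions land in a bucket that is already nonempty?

270 → bucket 8
413 → bucket 8 (collision)
846 → bucket 6
70 → bucket 9
853 → bucket 8 (collision)
721 → bucket 8 (collision)
699 → bucket 8 (collision)
593 → bucket 6 (collision)
182 → bucket 8 (collision)
Final buckets:
0: -
1: -
2: -
3: -
4: -
5: -
6: 846 -> 593
7: -
8: 270 -> 413 -> 853 -> 721 -> 699 -> 182
9: 70
10: -

6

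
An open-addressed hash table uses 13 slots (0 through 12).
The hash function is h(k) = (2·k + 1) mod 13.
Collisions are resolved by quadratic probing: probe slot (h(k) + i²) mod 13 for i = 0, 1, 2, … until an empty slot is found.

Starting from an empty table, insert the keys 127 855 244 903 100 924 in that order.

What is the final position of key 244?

Insert 127: h=8, slot 8 empty => index 8.
Insert 855: h=8, slot 8 occupied => index 9.
Insert 244: h=8, slots 8,9 occupied => index 12.
Insert 903: h=0, slot 0 empty => index 0.
Insert 100: h=6, slot 6 empty => index 6.
Insert 924: h=3, slot 3 empty => index 3.
Table: [903, -, -, 924, -, -, 100, -, 127, 855, -, -, 244]

12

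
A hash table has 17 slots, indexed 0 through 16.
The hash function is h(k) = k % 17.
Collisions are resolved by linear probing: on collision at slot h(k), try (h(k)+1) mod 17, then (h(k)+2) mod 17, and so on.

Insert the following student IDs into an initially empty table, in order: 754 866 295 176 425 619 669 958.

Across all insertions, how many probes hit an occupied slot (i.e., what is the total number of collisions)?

754: h=6 → slot 6
866: h=16 → slot 16
295: h=6, probe 6,7 → slot 7
176: h=6, probe 6,7,8 → slot 8
425: h=0 → slot 0
619: h=7, probe 7,8,9 → slot 9
669: h=6, probe 6,7,8,9,10 → slot 10
958: h=6, probe 6,7,8,9,10,11 → slot 11
Table: [425, -, -, -, -, -, 754, 295, 176, 619, 669, 958, -, -, -, -, 866]

14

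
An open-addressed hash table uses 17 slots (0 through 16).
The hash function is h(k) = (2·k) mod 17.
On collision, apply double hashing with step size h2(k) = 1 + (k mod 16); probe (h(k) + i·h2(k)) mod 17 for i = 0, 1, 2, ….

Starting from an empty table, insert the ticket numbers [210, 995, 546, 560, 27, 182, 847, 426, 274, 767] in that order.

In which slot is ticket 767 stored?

210 hashes to 12; slot 12 is free → place at 12.
995 hashes to 1; slot 1 is free → place at 1.
546 hashes to 4; slot 4 is free → place at 4.
560 hashes to 15; slot 15 is free → place at 15.
27 hashes to 3; slot 3 is free → place at 3.
182 hashes to 7; slot 7 is free → place at 7.
847 hashes to 11; slot 11 is free → place at 11.
426 hashes to 2; slot 2 is free → place at 2.
274 hashes to 4, h2=3; 4,7 taken → place at 10.
767 hashes to 4, h2=16; 4,3,2,1 taken → place at 0.
Table: [767, 995, 426, 27, 546, -, -, 182, -, -, 274, 847, 210, -, -, 560, -]

0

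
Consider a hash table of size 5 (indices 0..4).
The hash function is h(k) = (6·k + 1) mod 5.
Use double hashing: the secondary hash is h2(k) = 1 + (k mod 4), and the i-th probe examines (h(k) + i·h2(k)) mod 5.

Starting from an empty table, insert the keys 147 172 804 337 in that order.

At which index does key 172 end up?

147 hashes to 3; slot 3 is free → place at 3.
172 hashes to 3, h2=1; 3 taken → place at 4.
804 hashes to 0; slot 0 is free → place at 0.
337 hashes to 3, h2=2; 3,0 taken → place at 2.
Table: [804, ., 337, 147, 172]

4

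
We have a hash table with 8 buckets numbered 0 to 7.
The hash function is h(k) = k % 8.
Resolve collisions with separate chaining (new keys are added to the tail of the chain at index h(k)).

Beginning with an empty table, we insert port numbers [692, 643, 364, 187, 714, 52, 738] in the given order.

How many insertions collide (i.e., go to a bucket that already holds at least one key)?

692 → bucket 4
643 → bucket 3
364 → bucket 4 (collision)
187 → bucket 3 (collision)
714 → bucket 2
52 → bucket 4 (collision)
738 → bucket 2 (collision)
Final buckets:
0: -
1: -
2: 714 -> 738
3: 643 -> 187
4: 692 -> 364 -> 52
5: -
6: -
7: -

4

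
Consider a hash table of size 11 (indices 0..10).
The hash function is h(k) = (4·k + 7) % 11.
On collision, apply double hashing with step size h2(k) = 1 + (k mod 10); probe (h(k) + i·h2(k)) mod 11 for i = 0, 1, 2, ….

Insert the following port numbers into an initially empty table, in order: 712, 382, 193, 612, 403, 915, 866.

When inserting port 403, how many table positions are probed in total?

Insert 712: h=6, slot 6 empty => index 6.
Insert 382: h=6, h2=3, slot 6 occupied => index 9.
Insert 193: h=9, h2=4, slot 9 occupied => index 2.
Insert 612: h=2, h2=3, slot 2 occupied => index 5.
Insert 403: h=2, h2=4, slots 2,6 occupied => index 10.
Insert 915: h=4, slot 4 empty => index 4.
Insert 866: h=6, h2=7, slots 6,2,9,5 occupied => index 1.
Table: [-, 866, 193, -, 915, 612, 712, -, -, 382, 403]

3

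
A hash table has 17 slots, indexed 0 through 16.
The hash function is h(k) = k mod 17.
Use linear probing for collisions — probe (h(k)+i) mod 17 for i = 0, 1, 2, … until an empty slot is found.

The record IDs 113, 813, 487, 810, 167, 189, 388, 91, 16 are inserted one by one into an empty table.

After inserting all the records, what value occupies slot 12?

113 hashes to 11; slot 11 is free => place at 11.
813 hashes to 14; slot 14 is free => place at 14.
487 hashes to 11; 11 taken => place at 12.
810 hashes to 11; 11,12 taken => place at 13.
167 hashes to 14; 14 taken => place at 15.
189 hashes to 2; slot 2 is free => place at 2.
388 hashes to 14; 14,15 taken => place at 16.
91 hashes to 6; slot 6 is free => place at 6.
16 hashes to 16; 16 taken => place at 0.
Table: [16, ∅, 189, ∅, ∅, ∅, 91, ∅, ∅, ∅, ∅, 113, 487, 810, 813, 167, 388]

487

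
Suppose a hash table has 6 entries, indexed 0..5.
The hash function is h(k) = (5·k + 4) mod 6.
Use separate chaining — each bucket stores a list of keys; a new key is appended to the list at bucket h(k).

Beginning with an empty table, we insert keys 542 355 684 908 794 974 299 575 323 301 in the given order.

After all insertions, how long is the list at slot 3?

542 → bucket 2
355 → bucket 3
684 → bucket 4
908 → bucket 2 (collision)
794 → bucket 2 (collision)
974 → bucket 2 (collision)
299 → bucket 5
575 → bucket 5 (collision)
323 → bucket 5 (collision)
301 → bucket 3 (collision)
Final buckets:
0: _
1: _
2: 542 -> 908 -> 794 -> 974
3: 355 -> 301
4: 684
5: 299 -> 575 -> 323

2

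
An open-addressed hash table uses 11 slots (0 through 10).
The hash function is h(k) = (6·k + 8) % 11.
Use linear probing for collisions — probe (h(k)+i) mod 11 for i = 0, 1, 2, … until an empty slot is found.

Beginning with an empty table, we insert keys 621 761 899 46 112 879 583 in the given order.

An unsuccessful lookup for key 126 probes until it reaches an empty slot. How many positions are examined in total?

621: h=5 => slot 5
761: h=9 => slot 9
899: h=1 => slot 1
46: h=9, probe 9,10 => slot 10
112: h=9, probe 9,10,0 => slot 0
879: h=2 => slot 2
583: h=8 => slot 8
Table: [112, 899, 879, —, —, 621, —, —, 583, 761, 46]
Lookup 126: h=5, probe 5,6 → slot 6 empty, not found.

2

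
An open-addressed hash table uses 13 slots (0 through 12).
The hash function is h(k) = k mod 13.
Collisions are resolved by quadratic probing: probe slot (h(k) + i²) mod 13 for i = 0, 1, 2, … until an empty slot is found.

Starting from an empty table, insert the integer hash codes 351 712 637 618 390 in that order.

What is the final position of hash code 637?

1

351 hashes to 0; slot 0 is free => place at 0.
712 hashes to 10; slot 10 is free => place at 10.
637 hashes to 0; 0 taken => place at 1.
618 hashes to 7; slot 7 is free => place at 7.
390 hashes to 0; 0,1 taken => place at 4.
Table: [351, 637, _, _, 390, _, _, 618, _, _, 712, _, _]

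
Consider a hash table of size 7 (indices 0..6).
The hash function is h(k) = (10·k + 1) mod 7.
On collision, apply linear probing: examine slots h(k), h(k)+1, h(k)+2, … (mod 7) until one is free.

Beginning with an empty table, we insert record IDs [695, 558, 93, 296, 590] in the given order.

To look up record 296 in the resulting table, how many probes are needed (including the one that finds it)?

695: h=0 → slot 0
558: h=2 → slot 2
93: h=0, probe 0,1 → slot 1
296: h=0, probe 0,1,2,3 → slot 3
590: h=0, probe 0,1,2,3,4 → slot 4
Table: [695, 93, 558, 296, 590, —, —]
Lookup 296: h=0, probe 0,1,2,3 → found at 3.

4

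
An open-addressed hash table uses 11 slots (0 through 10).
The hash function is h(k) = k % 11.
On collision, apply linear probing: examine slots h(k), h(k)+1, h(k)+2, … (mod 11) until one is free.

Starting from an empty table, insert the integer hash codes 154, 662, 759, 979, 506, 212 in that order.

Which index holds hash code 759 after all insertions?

1

154 hashes to 0; slot 0 is free => place at 0.
662 hashes to 2; slot 2 is free => place at 2.
759 hashes to 0; 0 taken => place at 1.
979 hashes to 0; 0,1,2 taken => place at 3.
506 hashes to 0; 0,1,2,3 taken => place at 4.
212 hashes to 3; 3,4 taken => place at 5.
Table: [154, 759, 662, 979, 506, 212, _, _, _, _, _]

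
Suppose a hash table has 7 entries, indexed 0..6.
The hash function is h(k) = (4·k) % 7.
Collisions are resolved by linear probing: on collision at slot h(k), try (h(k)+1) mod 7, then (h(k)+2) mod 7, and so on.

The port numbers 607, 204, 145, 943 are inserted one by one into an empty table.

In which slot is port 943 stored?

Insert 607: h=6, slot 6 empty => index 6.
Insert 204: h=4, slot 4 empty => index 4.
Insert 145: h=6, slot 6 occupied => index 0.
Insert 943: h=6, slots 6,0 occupied => index 1.
Table: [145, 943, —, —, 204, —, 607]

1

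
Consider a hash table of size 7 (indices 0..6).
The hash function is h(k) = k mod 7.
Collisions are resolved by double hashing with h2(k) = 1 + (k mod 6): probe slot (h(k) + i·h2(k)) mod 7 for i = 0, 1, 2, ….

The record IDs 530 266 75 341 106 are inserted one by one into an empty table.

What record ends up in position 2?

530 hashes to 5; slot 5 is free -> place at 5.
266 hashes to 0; slot 0 is free -> place at 0.
75 hashes to 5, h2=4; 5 taken -> place at 2.
341 hashes to 5, h2=6; 5 taken -> place at 4.
106 hashes to 1; slot 1 is free -> place at 1.
Table: [266, 106, 75, ∅, 341, 530, ∅]

75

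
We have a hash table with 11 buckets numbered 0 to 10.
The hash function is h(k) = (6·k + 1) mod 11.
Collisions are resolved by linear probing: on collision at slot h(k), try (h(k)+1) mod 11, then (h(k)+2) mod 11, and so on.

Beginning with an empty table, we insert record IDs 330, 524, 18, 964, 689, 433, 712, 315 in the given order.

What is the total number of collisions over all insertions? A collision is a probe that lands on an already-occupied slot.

16

Insert 330: h=1, slot 1 empty → index 1.
Insert 524: h=10, slot 10 empty → index 10.
Insert 18: h=10, slot 10 occupied → index 0.
Insert 964: h=10, slots 10,0,1 occupied → index 2.
Insert 689: h=10, slots 10,0,1,2 occupied → index 3.
Insert 433: h=3, slot 3 occupied → index 4.
Insert 712: h=5, slot 5 empty → index 5.
Insert 315: h=10, slots 10,0,1,2,3,4,5 occupied → index 6.
Table: [18, 330, 964, 689, 433, 712, 315, _, _, _, 524]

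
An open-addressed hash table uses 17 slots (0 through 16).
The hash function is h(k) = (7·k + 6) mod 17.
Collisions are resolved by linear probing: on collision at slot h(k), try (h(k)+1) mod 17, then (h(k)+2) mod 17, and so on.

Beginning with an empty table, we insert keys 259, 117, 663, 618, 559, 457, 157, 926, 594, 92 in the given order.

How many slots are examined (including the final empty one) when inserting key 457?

259: h=0 => slot 0
117: h=9 => slot 9
663: h=6 => slot 6
618: h=14 => slot 14
559: h=9, probe 9,10 => slot 10
457: h=9, probe 9,10,11 => slot 11
157: h=0, probe 0,1 => slot 1
926: h=11, probe 11,12 => slot 12
594: h=16 => slot 16
92: h=4 => slot 4
Table: [259, 157, _, _, 92, _, 663, _, _, 117, 559, 457, 926, _, 618, _, 594]

3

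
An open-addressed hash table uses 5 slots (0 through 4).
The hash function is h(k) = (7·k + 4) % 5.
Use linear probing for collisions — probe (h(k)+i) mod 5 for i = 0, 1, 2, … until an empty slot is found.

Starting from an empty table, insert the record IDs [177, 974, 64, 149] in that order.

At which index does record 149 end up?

0

177 hashes to 3; slot 3 is free → place at 3.
974 hashes to 2; slot 2 is free → place at 2.
64 hashes to 2; 2,3 taken → place at 4.
149 hashes to 2; 2,3,4 taken → place at 0.
Table: [149, -, 974, 177, 64]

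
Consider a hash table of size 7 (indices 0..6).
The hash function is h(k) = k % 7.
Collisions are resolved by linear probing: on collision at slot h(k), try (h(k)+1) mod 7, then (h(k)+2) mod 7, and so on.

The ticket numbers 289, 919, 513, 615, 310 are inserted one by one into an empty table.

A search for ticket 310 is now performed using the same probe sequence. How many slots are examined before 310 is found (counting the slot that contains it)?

4

Insert 289: h=2, slot 2 empty → index 2.
Insert 919: h=2, slot 2 occupied → index 3.
Insert 513: h=2, slots 2,3 occupied → index 4.
Insert 615: h=6, slot 6 empty → index 6.
Insert 310: h=2, slots 2,3,4 occupied → index 5.
Table: [_, _, 289, 919, 513, 310, 615]
Lookup 310: h=2, probe 2,3,4,5 → found at 5.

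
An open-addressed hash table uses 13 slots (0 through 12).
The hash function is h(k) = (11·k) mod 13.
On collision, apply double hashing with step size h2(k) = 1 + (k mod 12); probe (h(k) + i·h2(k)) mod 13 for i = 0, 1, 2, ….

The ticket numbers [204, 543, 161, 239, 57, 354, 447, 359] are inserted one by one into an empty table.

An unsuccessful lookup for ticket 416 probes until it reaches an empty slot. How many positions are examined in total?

Insert 204: h=8, slot 8 empty => index 8.
Insert 543: h=6, slot 6 empty => index 6.
Insert 161: h=3, slot 3 empty => index 3.
Insert 239: h=3, h2=12, slot 3 occupied => index 2.
Insert 57: h=3, h2=10, slot 3 occupied => index 0.
Insert 354: h=7, slot 7 empty => index 7.
Insert 447: h=3, h2=4, slots 3,7 occupied => index 11.
Insert 359: h=10, slot 10 empty => index 10.
Table: [57, -, 239, 161, -, -, 543, 354, 204, -, 359, 447, -]
Lookup 416: h=0, h2=9, probe 0,9 → slot 9 empty, not found.

2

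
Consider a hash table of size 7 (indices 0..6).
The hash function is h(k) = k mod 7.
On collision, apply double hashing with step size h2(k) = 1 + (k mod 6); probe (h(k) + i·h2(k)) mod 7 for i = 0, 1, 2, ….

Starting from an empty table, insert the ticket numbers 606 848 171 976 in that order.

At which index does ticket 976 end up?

6

606 hashes to 4; slot 4 is free -> place at 4.
848 hashes to 1; slot 1 is free -> place at 1.
171 hashes to 3; slot 3 is free -> place at 3.
976 hashes to 3, h2=5; 3,1 taken -> place at 6.
Table: [—, 848, —, 171, 606, —, 976]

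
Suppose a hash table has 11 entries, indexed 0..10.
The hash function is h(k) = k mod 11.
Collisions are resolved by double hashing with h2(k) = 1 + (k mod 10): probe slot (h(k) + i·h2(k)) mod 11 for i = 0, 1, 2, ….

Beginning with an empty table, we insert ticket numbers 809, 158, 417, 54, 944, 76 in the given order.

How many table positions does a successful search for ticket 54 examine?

3

809 hashes to 6; slot 6 is free -> place at 6.
158 hashes to 4; slot 4 is free -> place at 4.
417 hashes to 10; slot 10 is free -> place at 10.
54 hashes to 10, h2=5; 10,4 taken -> place at 9.
944 hashes to 9, h2=5; 9 taken -> place at 3.
76 hashes to 10, h2=7; 10,6 taken -> place at 2.
Table: [∅, ∅, 76, 944, 158, ∅, 809, ∅, ∅, 54, 417]
Lookup 54: h=10, h2=5, probe 10,4,9 → found at 9.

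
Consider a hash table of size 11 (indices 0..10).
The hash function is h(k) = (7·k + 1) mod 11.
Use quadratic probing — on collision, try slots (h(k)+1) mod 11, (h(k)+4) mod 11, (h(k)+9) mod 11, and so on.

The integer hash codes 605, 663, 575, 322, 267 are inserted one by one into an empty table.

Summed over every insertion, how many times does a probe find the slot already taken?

9

605 hashes to 1; slot 1 is free -> place at 1.
663 hashes to 0; slot 0 is free -> place at 0.
575 hashes to 0; 0,1 taken -> place at 4.
322 hashes to 0; 0,1,4 taken -> place at 9.
267 hashes to 0; 0,1,4,9 taken -> place at 5.
Table: [663, 605, ∅, ∅, 575, 267, ∅, ∅, ∅, 322, ∅]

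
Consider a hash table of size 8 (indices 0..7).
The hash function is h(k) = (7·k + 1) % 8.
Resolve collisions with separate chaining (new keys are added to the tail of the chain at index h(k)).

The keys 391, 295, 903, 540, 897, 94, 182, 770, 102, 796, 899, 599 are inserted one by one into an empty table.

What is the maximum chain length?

Insert 391: h=2, bucket 2 empty → new chain.
Insert 295: h=2, bucket 2 nonempty → append to chain.
Insert 903: h=2, bucket 2 nonempty → append to chain.
Insert 540: h=5, bucket 5 empty → new chain.
Insert 897: h=0, bucket 0 empty → new chain.
Insert 94: h=3, bucket 3 empty → new chain.
Insert 182: h=3, bucket 3 nonempty → append to chain.
Insert 770: h=7, bucket 7 empty → new chain.
Insert 102: h=3, bucket 3 nonempty → append to chain.
Insert 796: h=5, bucket 5 nonempty → append to chain.
Insert 899: h=6, bucket 6 empty → new chain.
Insert 599: h=2, bucket 2 nonempty → append to chain.
Final buckets:
0: 897
1: _
2: 391 -> 295 -> 903 -> 599
3: 94 -> 182 -> 102
4: _
5: 540 -> 796
6: 899
7: 770

4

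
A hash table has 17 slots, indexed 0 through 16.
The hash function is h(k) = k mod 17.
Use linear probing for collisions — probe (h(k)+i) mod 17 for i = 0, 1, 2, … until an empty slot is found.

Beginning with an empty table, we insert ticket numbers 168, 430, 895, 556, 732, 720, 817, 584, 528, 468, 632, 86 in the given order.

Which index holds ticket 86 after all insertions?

8

Insert 168: h=15, slot 15 empty → index 15.
Insert 430: h=5, slot 5 empty → index 5.
Insert 895: h=11, slot 11 empty → index 11.
Insert 556: h=12, slot 12 empty → index 12.
Insert 732: h=1, slot 1 empty → index 1.
Insert 720: h=6, slot 6 empty → index 6.
Insert 817: h=1, slot 1 occupied → index 2.
Insert 584: h=6, slot 6 occupied → index 7.
Insert 528: h=1, slots 1,2 occupied → index 3.
Insert 468: h=9, slot 9 empty → index 9.
Insert 632: h=3, slot 3 occupied → index 4.
Insert 86: h=1, slots 1,2,3,4,5,6,7 occupied → index 8.
Table: [_, 732, 817, 528, 632, 430, 720, 584, 86, 468, _, 895, 556, _, _, 168, _]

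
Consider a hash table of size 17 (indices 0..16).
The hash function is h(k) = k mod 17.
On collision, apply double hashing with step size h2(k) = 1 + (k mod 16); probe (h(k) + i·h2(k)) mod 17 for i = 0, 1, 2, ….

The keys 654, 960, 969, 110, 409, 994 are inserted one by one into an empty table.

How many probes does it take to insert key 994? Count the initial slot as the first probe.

654 hashes to 8; slot 8 is free => place at 8.
960 hashes to 8, h2=1; 8 taken => place at 9.
969 hashes to 0; slot 0 is free => place at 0.
110 hashes to 8, h2=15; 8 taken => place at 6.
409 hashes to 1; slot 1 is free => place at 1.
994 hashes to 8, h2=3; 8 taken => place at 11.
Table: [969, 409, -, -, -, -, 110, -, 654, 960, -, 994, -, -, -, -, -]

2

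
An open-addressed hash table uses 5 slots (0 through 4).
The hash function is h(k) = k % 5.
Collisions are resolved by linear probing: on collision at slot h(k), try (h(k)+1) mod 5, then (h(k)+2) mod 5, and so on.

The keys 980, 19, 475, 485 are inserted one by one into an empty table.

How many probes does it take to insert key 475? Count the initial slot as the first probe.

2

980: h=0 → slot 0
19: h=4 → slot 4
475: h=0, probe 0,1 → slot 1
485: h=0, probe 0,1,2 → slot 2
Table: [980, 475, 485, ∅, 19]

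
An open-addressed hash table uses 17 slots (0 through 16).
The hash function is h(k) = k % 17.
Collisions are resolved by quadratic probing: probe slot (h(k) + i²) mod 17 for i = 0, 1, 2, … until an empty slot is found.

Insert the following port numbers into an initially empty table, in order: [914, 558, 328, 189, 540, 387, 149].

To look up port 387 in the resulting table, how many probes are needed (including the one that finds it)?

5

914: h=13 => slot 13
558: h=14 => slot 14
328: h=5 => slot 5
189: h=2 => slot 2
540: h=13, probe 13,14,0 => slot 0
387: h=13, probe 13,14,0,5,12 => slot 12
149: h=13, probe 13,14,0,5,12,4 => slot 4
Table: [540, ., 189, ., 149, 328, ., ., ., ., ., ., 387, 914, 558, ., .]
Lookup 387: h=13, probe 13,14,0,5,12 → found at 12.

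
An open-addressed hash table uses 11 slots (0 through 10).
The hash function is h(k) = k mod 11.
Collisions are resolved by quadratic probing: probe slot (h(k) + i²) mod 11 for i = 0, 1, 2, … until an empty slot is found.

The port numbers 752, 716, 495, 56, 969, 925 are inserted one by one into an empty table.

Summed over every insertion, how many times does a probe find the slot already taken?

752 hashes to 4; slot 4 is free → place at 4.
716 hashes to 1; slot 1 is free → place at 1.
495 hashes to 0; slot 0 is free → place at 0.
56 hashes to 1; 1 taken → place at 2.
969 hashes to 1; 1,2 taken → place at 5.
925 hashes to 1; 1,2,5 taken → place at 10.
Table: [495, 716, 56, _, 752, 969, _, _, _, _, 925]

6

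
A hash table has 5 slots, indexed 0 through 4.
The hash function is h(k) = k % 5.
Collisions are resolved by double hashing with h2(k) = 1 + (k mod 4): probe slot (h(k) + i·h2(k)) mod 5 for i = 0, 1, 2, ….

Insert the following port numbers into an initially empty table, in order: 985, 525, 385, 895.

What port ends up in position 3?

985 hashes to 0; slot 0 is free -> place at 0.
525 hashes to 0, h2=2; 0 taken -> place at 2.
385 hashes to 0, h2=2; 0,2 taken -> place at 4.
895 hashes to 0, h2=4; 0,4 taken -> place at 3.
Table: [985, —, 525, 895, 385]

895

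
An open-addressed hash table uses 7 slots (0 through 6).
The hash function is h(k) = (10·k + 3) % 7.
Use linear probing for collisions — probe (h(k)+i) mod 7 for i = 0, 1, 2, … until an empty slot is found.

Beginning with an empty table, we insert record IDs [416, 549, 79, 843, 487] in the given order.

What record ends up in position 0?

843

416 hashes to 5; slot 5 is free => place at 5.
549 hashes to 5; 5 taken => place at 6.
79 hashes to 2; slot 2 is free => place at 2.
843 hashes to 5; 5,6 taken => place at 0.
487 hashes to 1; slot 1 is free => place at 1.
Table: [843, 487, 79, _, _, 416, 549]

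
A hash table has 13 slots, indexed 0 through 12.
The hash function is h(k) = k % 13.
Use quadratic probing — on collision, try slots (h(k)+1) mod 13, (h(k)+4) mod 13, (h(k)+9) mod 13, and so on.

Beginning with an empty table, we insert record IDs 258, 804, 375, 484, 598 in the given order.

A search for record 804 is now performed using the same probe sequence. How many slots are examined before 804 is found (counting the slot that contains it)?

Insert 258: h=11, slot 11 empty => index 11.
Insert 804: h=11, slot 11 occupied => index 12.
Insert 375: h=11, slots 11,12 occupied => index 2.
Insert 484: h=3, slot 3 empty => index 3.
Insert 598: h=0, slot 0 empty => index 0.
Table: [598, _, 375, 484, _, _, _, _, _, _, _, 258, 804]
Lookup 804: h=11, probe 11,12 → found at 12.

2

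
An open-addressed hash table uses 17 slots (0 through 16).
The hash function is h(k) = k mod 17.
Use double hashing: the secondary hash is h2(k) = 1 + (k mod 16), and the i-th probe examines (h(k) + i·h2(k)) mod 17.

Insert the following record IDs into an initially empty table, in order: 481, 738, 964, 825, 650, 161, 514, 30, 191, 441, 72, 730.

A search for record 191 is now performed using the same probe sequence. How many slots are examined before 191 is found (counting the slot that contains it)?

2

481: h=5 → slot 5
738: h=7 → slot 7
964: h=12 → slot 12
825: h=9 → slot 9
650: h=4 → slot 4
161: h=8 → slot 8
514: h=4, h2=3, probe 4,7,10 → slot 10
30: h=13 → slot 13
191: h=4, h2=16, probe 4,3 → slot 3
441: h=16 → slot 16
72: h=4, h2=9, probe 4,13,5,14 → slot 14
730: h=16, h2=11, probe 16,10,4,15 → slot 15
Table: [_, _, _, 191, 650, 481, _, 738, 161, 825, 514, _, 964, 30, 72, 730, 441]
Lookup 191: h=4, h2=16, probe 4,3 → found at 3.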